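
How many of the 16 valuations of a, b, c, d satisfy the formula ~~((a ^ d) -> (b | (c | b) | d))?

15

a | b | c | d || φ
F | F | F | F || T
F | F | F | T || T
F | F | T | F || T
F | F | T | T || T
F | T | F | F || T
F | T | F | T || T
F | T | T | F || T
F | T | T | T || T
T | F | F | F || F
T | F | F | T || T
T | F | T | F || T
T | F | T | T || T
T | T | F | F || T
T | T | F | T || T
T | T | T | F || T
T | T | T | T || T
The formula is true on 15 of the 16 rows.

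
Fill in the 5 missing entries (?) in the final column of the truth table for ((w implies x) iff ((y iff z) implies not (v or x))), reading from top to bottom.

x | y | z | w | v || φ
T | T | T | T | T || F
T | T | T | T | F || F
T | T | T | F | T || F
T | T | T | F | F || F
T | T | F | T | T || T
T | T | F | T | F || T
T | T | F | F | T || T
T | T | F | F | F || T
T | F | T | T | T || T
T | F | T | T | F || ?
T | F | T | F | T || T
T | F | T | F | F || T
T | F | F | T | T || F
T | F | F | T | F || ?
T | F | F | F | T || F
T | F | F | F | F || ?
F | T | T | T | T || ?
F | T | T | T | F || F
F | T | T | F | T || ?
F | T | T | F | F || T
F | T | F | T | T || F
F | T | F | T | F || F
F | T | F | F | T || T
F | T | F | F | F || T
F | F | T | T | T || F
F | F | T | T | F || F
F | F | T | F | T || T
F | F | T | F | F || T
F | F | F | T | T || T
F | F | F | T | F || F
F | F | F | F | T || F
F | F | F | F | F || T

Row x=T, y=F, z=T, w=T, v=F: (w implies x) = T, ((y iff z) implies not (v or x)) = T, so the formula = T.
Row x=T, y=F, z=F, w=T, v=F: (w implies x) = T, ((y iff z) implies not (v or x)) = F, so the formula = F.
Row x=T, y=F, z=F, w=F, v=F: (w implies x) = T, ((y iff z) implies not (v or x)) = F, so the formula = F.
Row x=F, y=T, z=T, w=T, v=T: (w implies x) = F, ((y iff z) implies not (v or x)) = F, so the formula = T.
Row x=F, y=T, z=T, w=F, v=T: (w implies x) = T, ((y iff z) implies not (v or x)) = F, so the formula = F.

T, F, F, T, F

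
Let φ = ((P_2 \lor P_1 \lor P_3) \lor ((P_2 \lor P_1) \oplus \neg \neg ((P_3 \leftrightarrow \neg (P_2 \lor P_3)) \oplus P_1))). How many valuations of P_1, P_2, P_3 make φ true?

7

P_1 | P_2 | P_3 || (P_2 \lor P_1 \lor P_3) | (P_2 \lor P_1) | (P_2 \lor P_3) | \neg (P_2 \lor P_3) | φ
 0  |  0  |  0  ||            0            |       0        |       0        |          1          | 0
 0  |  0  |  1  ||            1            |       0        |       1        |          0          | 1
 0  |  1  |  0  ||            1            |       1        |       1        |          0          | 1
 0  |  1  |  1  ||            1            |       1        |       1        |          0          | 1
 1  |  0  |  0  ||            1            |       1        |       0        |          1          | 1
 1  |  0  |  1  ||            1            |       1        |       1        |          0          | 1
 1  |  1  |  0  ||            1            |       1        |       1        |          0          | 1
 1  |  1  |  1  ||            1            |       1        |       1        |          0          | 1
The formula is true on 7 of the 8 rows.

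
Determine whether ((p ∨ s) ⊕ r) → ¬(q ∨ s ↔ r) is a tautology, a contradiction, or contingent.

contingent

p  q  r  s  |  (p ∨ s)  ((p ∨ s) ⊕ r)  (q ∨ s)  ((q ∨ s) ↔ r)  ¬((q ∨ s) ↔ r)  (((p ∨ s) ⊕ r) → ¬((q ∨ s) ↔ r))
F  F  F  F  |     F           F           F           T              F                        T                
F  F  F  T  |     T           T           T           F              T                        T                
F  F  T  F  |     F           T           F           F              T                        T                
F  F  T  T  |     T           F           T           T              F                        T                
F  T  F  F  |     F           F           T           F              T                        T                
F  T  F  T  |     T           T           T           F              T                        T                
F  T  T  F  |     F           T           T           T              F                        F                
F  T  T  T  |     T           F           T           T              F                        T                
T  F  F  F  |     T           T           F           T              F                        F                
T  F  F  T  |     T           T           T           F              T                        T                
T  F  T  F  |     T           F           F           F              T                        T                
T  F  T  T  |     T           F           T           T              F                        T                
T  T  F  F  |     T           T           T           F              T                        T                
T  T  F  T  |     T           T           T           F              T                        T                
T  T  T  F  |     T           F           T           T              F                        T                
T  T  T  T  |     T           F           T           T              F                        T                
14 of 16 rows are T, so the formula is contingent.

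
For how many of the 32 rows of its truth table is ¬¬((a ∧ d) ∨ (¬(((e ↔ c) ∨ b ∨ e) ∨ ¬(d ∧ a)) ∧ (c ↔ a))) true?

a | b | c | d | e || φ
1 | 1 | 1 | 1 | 1 || 1
1 | 1 | 1 | 1 | 0 || 1
1 | 1 | 1 | 0 | 1 || 0
1 | 1 | 1 | 0 | 0 || 0
1 | 1 | 0 | 1 | 1 || 1
1 | 1 | 0 | 1 | 0 || 1
1 | 1 | 0 | 0 | 1 || 0
1 | 1 | 0 | 0 | 0 || 0
1 | 0 | 1 | 1 | 1 || 1
1 | 0 | 1 | 1 | 0 || 1
1 | 0 | 1 | 0 | 1 || 0
1 | 0 | 1 | 0 | 0 || 0
1 | 0 | 0 | 1 | 1 || 1
1 | 0 | 0 | 1 | 0 || 1
1 | 0 | 0 | 0 | 1 || 0
1 | 0 | 0 | 0 | 0 || 0
0 | 1 | 1 | 1 | 1 || 0
0 | 1 | 1 | 1 | 0 || 0
0 | 1 | 1 | 0 | 1 || 0
0 | 1 | 1 | 0 | 0 || 0
0 | 1 | 0 | 1 | 1 || 0
0 | 1 | 0 | 1 | 0 || 0
0 | 1 | 0 | 0 | 1 || 0
0 | 1 | 0 | 0 | 0 || 0
0 | 0 | 1 | 1 | 1 || 0
0 | 0 | 1 | 1 | 0 || 0
0 | 0 | 1 | 0 | 1 || 0
0 | 0 | 1 | 0 | 0 || 0
0 | 0 | 0 | 1 | 1 || 0
0 | 0 | 0 | 1 | 0 || 0
0 | 0 | 0 | 0 | 1 || 0
0 | 0 | 0 | 0 | 0 || 0
The formula is true on 8 of the 32 rows.

8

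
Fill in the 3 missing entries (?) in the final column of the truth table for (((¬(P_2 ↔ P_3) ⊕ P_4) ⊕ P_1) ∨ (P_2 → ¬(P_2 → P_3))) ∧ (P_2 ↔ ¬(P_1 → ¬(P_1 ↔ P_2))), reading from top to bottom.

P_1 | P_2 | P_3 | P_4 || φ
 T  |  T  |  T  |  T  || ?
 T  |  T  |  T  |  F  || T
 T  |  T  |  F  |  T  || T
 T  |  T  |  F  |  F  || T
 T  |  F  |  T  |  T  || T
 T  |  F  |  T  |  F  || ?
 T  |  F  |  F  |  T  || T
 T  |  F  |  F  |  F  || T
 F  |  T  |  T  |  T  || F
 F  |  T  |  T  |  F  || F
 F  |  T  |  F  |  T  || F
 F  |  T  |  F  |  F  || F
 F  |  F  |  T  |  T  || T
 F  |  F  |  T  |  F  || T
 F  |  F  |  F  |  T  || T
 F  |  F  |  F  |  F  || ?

Row P_1=T, P_2=T, P_3=T, P_4=T: (((¬(P_2 ↔ P_3) ⊕ P_4) ⊕ P_1) ∨ (P_2 → ¬(P_2 → P_3))) = F, (P_2 ↔ ¬(P_1 → ¬(P_1 ↔ P_2))) = T, so the formula = F.
Row P_1=T, P_2=F, P_3=T, P_4=F: (((¬(P_2 ↔ P_3) ⊕ P_4) ⊕ P_1) ∨ (P_2 → ¬(P_2 → P_3))) = T, (P_2 ↔ ¬(P_1 → ¬(P_1 ↔ P_2))) = T, so the formula = T.
Row P_1=F, P_2=F, P_3=F, P_4=F: (((¬(P_2 ↔ P_3) ⊕ P_4) ⊕ P_1) ∨ (P_2 → ¬(P_2 → P_3))) = T, (P_2 ↔ ¬(P_1 → ¬(P_1 ↔ P_2))) = T, so the formula = T.

F, T, T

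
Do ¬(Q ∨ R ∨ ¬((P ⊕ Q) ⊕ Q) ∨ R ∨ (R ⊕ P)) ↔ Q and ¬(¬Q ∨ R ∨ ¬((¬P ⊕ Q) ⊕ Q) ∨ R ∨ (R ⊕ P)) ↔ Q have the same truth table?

P  Q  R  |  φ  ψ
1  1  1  |  0  0
1  1  0  |  0  0
1  0  1  |  1  1
1  0  0  |  1  1
0  1  1  |  0  0
0  1  0  |  0  1
0  0  1  |  1  1
0  0  0  |  1  1
The columns differ at P=0, Q=1, R=0 (φ=0, ψ=1), so they are not equivalent.

not equivalent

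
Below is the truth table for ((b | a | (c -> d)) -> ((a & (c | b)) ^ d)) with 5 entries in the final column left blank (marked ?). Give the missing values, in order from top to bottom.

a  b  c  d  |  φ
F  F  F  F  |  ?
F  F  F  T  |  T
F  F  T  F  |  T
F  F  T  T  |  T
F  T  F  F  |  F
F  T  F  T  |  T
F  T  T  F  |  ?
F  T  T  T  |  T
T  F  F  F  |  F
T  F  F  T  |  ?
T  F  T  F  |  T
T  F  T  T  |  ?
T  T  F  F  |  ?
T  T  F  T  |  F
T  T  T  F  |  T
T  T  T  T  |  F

F, F, T, F, T

Row a=F, b=F, c=F, d=F: (b | a | (c -> d)) = T, ((a & (c | b)) ^ d) = F, so the formula = F.
Row a=F, b=T, c=T, d=F: (b | a | (c -> d)) = T, ((a & (c | b)) ^ d) = F, so the formula = F.
Row a=T, b=F, c=F, d=T: (b | a | (c -> d)) = T, ((a & (c | b)) ^ d) = T, so the formula = T.
Row a=T, b=F, c=T, d=T: (b | a | (c -> d)) = T, ((a & (c | b)) ^ d) = F, so the formula = F.
Row a=T, b=T, c=F, d=F: (b | a | (c -> d)) = T, ((a & (c | b)) ^ d) = T, so the formula = T.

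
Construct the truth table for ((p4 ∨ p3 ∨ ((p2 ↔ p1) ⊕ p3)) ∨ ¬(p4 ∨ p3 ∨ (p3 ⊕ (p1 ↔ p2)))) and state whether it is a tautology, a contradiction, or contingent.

tautology

p1  p2  p3  p4  |  (p2 ↔ p1)  ((p2 ↔ p1) ⊕ p3)  (p4 ∨ p3 ∨ ((p2 ↔ p1) ⊕ p3))  (p1 ↔ p2)  (p3 ⊕ (p1 ↔ p2))  (p4 ∨ p3 ∨ (p3 ⊕ (p1 ↔ p2)))  φ
T   T   T   T   |      T             F                       T                    T             F                       T                T
T   T   T   F   |      T             F                       T                    T             F                       T                T
T   T   F   T   |      T             T                       T                    T             T                       T                T
T   T   F   F   |      T             T                       T                    T             T                       T                T
T   F   T   T   |      F             T                       T                    F             T                       T                T
T   F   T   F   |      F             T                       T                    F             T                       T                T
T   F   F   T   |      F             F                       T                    F             F                       T                T
T   F   F   F   |      F             F                       F                    F             F                       F                T
F   T   T   T   |      F             T                       T                    F             T                       T                T
F   T   T   F   |      F             T                       T                    F             T                       T                T
F   T   F   T   |      F             F                       T                    F             F                       T                T
F   T   F   F   |      F             F                       F                    F             F                       F                T
F   F   T   T   |      T             F                       T                    T             F                       T                T
F   F   T   F   |      T             F                       T                    T             F                       T                T
F   F   F   T   |      T             T                       T                    T             T                       T                T
F   F   F   F   |      T             T                       T                    T             T                       T                T
Every row is T, so the formula is a tautology.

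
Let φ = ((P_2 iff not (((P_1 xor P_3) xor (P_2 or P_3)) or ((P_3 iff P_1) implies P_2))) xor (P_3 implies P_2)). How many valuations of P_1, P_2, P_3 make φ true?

P_1  P_2  P_3  |  (P_1 xor P_3)  (P_2 or P_3)  (P_3 iff P_1)  ((P_3 iff P_1) implies P_2)  (P_3 implies P_2)  φ
 T    T    T   |        F             T              T                     T                       T          T
 T    T    F   |        T             T              F                     T                       T          T
 T    F    T   |        F             T              T                     F                       F          T
 T    F    F   |        T             F              F                     T                       T          F
 F    T    T   |        T             T              F                     T                       T          T
 F    T    F   |        F             T              T                     T                       T          T
 F    F    T   |        T             T              F                     T                       F          T
 F    F    F   |        F             F              T                     F                       T          T
The formula is true on 7 of the 8 rows.

7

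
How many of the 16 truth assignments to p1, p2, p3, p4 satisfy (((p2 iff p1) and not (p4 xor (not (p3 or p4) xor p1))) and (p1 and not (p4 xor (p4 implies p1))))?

p1 | p2 | p3 | p4 | φ
-- | -- | -- | -- | -
0  | 0  | 0  | 0  | 0
0  | 0  | 0  | 1  | 0
0  | 0  | 1  | 0  | 0
0  | 0  | 1  | 1  | 0
0  | 1  | 0  | 0  | 0
0  | 1  | 0  | 1  | 0
0  | 1  | 1  | 0  | 0
0  | 1  | 1  | 1  | 0
1  | 0  | 0  | 0  | 0
1  | 0  | 0  | 1  | 0
1  | 0  | 1  | 0  | 0
1  | 0  | 1  | 1  | 0
1  | 1  | 0  | 0  | 0
1  | 1  | 0  | 1  | 1
1  | 1  | 1  | 0  | 0
1  | 1  | 1  | 1  | 1
The formula is true on 2 of the 16 rows.

2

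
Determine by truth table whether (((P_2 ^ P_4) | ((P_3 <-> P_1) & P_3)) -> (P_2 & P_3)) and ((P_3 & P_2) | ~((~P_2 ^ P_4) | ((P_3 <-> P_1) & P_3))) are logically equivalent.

P_1 | P_2 | P_3 | P_4 | φ | ψ
--- | --- | --- | --- | - | -
 F  |  F  |  F  |  F  | T | F
 F  |  F  |  F  |  T  | F | T
 F  |  F  |  T  |  F  | T | F
 F  |  F  |  T  |  T  | F | T
 F  |  T  |  F  |  F  | F | T
 F  |  T  |  F  |  T  | T | F
 F  |  T  |  T  |  F  | T | T
 F  |  T  |  T  |  T  | T | T
 T  |  F  |  F  |  F  | T | F
 T  |  F  |  F  |  T  | F | T
 T  |  F  |  T  |  F  | F | F
 T  |  F  |  T  |  T  | F | F
 T  |  T  |  F  |  F  | F | T
 T  |  T  |  F  |  T  | T | F
 T  |  T  |  T  |  F  | T | T
 T  |  T  |  T  |  T  | T | T
The columns differ at P_1=F, P_2=F, P_3=F, P_4=F (φ=T, ψ=F), so they are not equivalent.

not equivalent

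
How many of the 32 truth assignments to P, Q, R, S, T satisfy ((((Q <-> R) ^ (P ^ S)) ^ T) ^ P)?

P | Q | R | S | T | φ
- | - | - | - | - | -
T | T | T | T | T | T
T | T | T | T | F | F
T | T | T | F | T | F
T | T | T | F | F | T
T | T | F | T | T | F
T | T | F | T | F | T
T | T | F | F | T | T
T | T | F | F | F | F
T | F | T | T | T | F
T | F | T | T | F | T
T | F | T | F | T | T
T | F | T | F | F | F
T | F | F | T | T | T
T | F | F | T | F | F
T | F | F | F | T | F
T | F | F | F | F | T
F | T | T | T | T | T
F | T | T | T | F | F
F | T | T | F | T | F
F | T | T | F | F | T
F | T | F | T | T | F
F | T | F | T | F | T
F | T | F | F | T | T
F | T | F | F | F | F
F | F | T | T | T | F
F | F | T | T | F | T
F | F | T | F | T | T
F | F | T | F | F | F
F | F | F | T | T | T
F | F | F | T | F | F
F | F | F | F | T | F
F | F | F | F | F | T
The formula is true on 16 of the 32 rows.

16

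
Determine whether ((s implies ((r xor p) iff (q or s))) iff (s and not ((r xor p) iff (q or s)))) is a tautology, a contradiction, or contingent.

contradiction

p  q  r  s  |  (r xor p)  (q or s)  ((r xor p) iff (q or s))  not ((r xor p) iff (q or s))  φ
1  1  1  1  |      0         1                 0                           1                0
1  1  1  0  |      0         1                 0                           1                0
1  1  0  1  |      1         1                 1                           0                0
1  1  0  0  |      1         1                 1                           0                0
1  0  1  1  |      0         1                 0                           1                0
1  0  1  0  |      0         0                 1                           0                0
1  0  0  1  |      1         1                 1                           0                0
1  0  0  0  |      1         0                 0                           1                0
0  1  1  1  |      1         1                 1                           0                0
0  1  1  0  |      1         1                 1                           0                0
0  1  0  1  |      0         1                 0                           1                0
0  1  0  0  |      0         1                 0                           1                0
0  0  1  1  |      1         1                 1                           0                0
0  0  1  0  |      1         0                 0                           1                0
0  0  0  1  |      0         1                 0                           1                0
0  0  0  0  |      0         0                 1                           0                0
Every row is 0, so the formula is a contradiction.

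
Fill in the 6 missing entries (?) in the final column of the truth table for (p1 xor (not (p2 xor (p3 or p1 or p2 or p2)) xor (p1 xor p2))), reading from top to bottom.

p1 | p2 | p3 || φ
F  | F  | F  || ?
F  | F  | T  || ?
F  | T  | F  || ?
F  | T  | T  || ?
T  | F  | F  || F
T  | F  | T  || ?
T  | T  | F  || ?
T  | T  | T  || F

Row p1=F, p2=F, p3=F: (not (p2 xor (p3 or p1 or p2 or p2)) xor (p1 xor p2)) = T, so the formula = T.
Row p1=F, p2=F, p3=T: (not (p2 xor (p3 or p1 or p2 or p2)) xor (p1 xor p2)) = F, so the formula = F.
Row p1=F, p2=T, p3=F: (not (p2 xor (p3 or p1 or p2 or p2)) xor (p1 xor p2)) = F, so the formula = F.
Row p1=F, p2=T, p3=T: (not (p2 xor (p3 or p1 or p2 or p2)) xor (p1 xor p2)) = F, so the formula = F.
Row p1=T, p2=F, p3=T: (not (p2 xor (p3 or p1 or p2 or p2)) xor (p1 xor p2)) = T, so the formula = F.
Row p1=T, p2=T, p3=F: (not (p2 xor (p3 or p1 or p2 or p2)) xor (p1 xor p2)) = T, so the formula = F.

T, F, F, F, F, F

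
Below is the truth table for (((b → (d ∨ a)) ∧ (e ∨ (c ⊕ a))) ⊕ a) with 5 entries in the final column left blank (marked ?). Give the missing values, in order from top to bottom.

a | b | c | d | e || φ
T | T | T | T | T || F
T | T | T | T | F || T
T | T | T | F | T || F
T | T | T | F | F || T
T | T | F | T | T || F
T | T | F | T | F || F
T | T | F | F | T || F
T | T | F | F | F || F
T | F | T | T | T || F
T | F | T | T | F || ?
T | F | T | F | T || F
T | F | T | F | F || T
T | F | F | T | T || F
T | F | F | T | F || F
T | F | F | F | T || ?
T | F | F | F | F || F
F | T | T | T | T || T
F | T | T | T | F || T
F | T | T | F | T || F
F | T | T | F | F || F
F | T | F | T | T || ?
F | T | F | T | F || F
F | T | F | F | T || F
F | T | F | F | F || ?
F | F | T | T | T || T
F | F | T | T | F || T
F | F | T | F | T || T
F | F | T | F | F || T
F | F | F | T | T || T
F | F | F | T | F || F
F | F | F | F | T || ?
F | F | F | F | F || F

T, F, T, F, T

Row a=T, b=F, c=T, d=T, e=F: ((b → (d ∨ a)) ∧ (e ∨ (c ⊕ a))) = F, so the formula = T.
Row a=T, b=F, c=F, d=F, e=T: ((b → (d ∨ a)) ∧ (e ∨ (c ⊕ a))) = T, so the formula = F.
Row a=F, b=T, c=F, d=T, e=T: ((b → (d ∨ a)) ∧ (e ∨ (c ⊕ a))) = T, so the formula = T.
Row a=F, b=T, c=F, d=F, e=F: ((b → (d ∨ a)) ∧ (e ∨ (c ⊕ a))) = F, so the formula = F.
Row a=F, b=F, c=F, d=F, e=T: ((b → (d ∨ a)) ∧ (e ∨ (c ⊕ a))) = T, so the formula = T.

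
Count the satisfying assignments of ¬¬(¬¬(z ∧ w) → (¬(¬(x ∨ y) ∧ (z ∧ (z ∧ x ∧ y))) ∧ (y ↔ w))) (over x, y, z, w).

  x   |   y   |   z   |   w   |   φ  
----- | ----- | ----- | ----- | -----
 True |  True |  True |  True |  True
 True |  True |  True | False |  True
 True |  True | False |  True |  True
 True |  True | False | False |  True
 True | False |  True |  True | False
 True | False |  True | False |  True
 True | False | False |  True |  True
 True | False | False | False |  True
False |  True |  True |  True |  True
False |  True |  True | False |  True
False |  True | False |  True |  True
False |  True | False | False |  True
False | False |  True |  True | False
False | False |  True | False |  True
False | False | False |  True |  True
False | False | False | False |  True
The formula is true on 14 of the 16 rows.

14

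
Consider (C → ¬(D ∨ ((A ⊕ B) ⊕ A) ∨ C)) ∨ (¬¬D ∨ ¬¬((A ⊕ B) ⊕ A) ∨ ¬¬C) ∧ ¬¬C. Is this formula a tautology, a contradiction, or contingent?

A  B  C  D  |  φ
T  T  T  T  |  T
T  T  T  F  |  T
T  T  F  T  |  T
T  T  F  F  |  T
T  F  T  T  |  T
T  F  T  F  |  T
T  F  F  T  |  T
T  F  F  F  |  T
F  T  T  T  |  T
F  T  T  F  |  T
F  T  F  T  |  T
F  T  F  F  |  T
F  F  T  T  |  T
F  F  T  F  |  T
F  F  F  T  |  T
F  F  F  F  |  T
Every row is T, so the formula is a tautology.

tautology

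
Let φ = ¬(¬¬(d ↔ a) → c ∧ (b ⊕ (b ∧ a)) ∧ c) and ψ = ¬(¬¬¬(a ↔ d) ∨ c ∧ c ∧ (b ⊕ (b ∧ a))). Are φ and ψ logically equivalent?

equivalent

a  b  c  d  |  φ  ψ
F  F  F  F  |  T  T
F  F  F  T  |  F  F
F  F  T  F  |  T  T
F  F  T  T  |  F  F
F  T  F  F  |  T  T
F  T  F  T  |  F  F
F  T  T  F  |  F  F
F  T  T  T  |  F  F
T  F  F  F  |  F  F
T  F  F  T  |  T  T
T  F  T  F  |  F  F
T  F  T  T  |  T  T
T  T  F  F  |  F  F
T  T  F  T  |  T  T
T  T  T  F  |  F  F
T  T  T  T  |  T  T
The columns for φ and ψ agree on every row, so they are logically equivalent.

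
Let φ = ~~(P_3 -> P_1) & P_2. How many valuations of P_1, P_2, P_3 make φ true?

 P_1  |  P_2  |  P_3  | (~~(P_3 -> P_1) & P_2)
----- | ----- | ----- | ----------------------
False | False | False |         False         
False | False |  True |         False         
False |  True | False |          True         
False |  True |  True |         False         
 True | False | False |         False         
 True | False |  True |         False         
 True |  True | False |          True         
 True |  True |  True |          True         
The formula is true on 3 of the 8 rows.

3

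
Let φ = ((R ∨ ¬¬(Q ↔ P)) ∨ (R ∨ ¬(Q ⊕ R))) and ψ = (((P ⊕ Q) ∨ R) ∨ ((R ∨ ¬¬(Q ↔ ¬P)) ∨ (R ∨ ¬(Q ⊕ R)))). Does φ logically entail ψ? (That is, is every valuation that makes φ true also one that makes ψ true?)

  P   |   Q   |   R   ||   φ   |   ψ  
 True |  True |  True ||  True |  True
 True |  True | False ||  True | False
 True | False |  True ||  True |  True
 True | False | False ||  True |  True
False |  True |  True ||  True |  True
False |  True | False || False |  True
False | False |  True ||  True |  True
False | False | False ||  True |  True
At P=True, Q=True, R=False we have φ true but ψ false, so φ does not entail ψ.

no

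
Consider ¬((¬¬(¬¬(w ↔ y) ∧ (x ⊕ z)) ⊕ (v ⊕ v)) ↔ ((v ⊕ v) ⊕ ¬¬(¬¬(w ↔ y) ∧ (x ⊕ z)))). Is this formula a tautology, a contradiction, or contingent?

contradiction

  x      y      z      w      v    |    φ  
 True   True   True   True   True  |  False
 True   True   True   True  False  |  False
 True   True   True  False   True  |  False
 True   True   True  False  False  |  False
 True   True  False   True   True  |  False
 True   True  False   True  False  |  False
 True   True  False  False   True  |  False
 True   True  False  False  False  |  False
 True  False   True   True   True  |  False
 True  False   True   True  False  |  False
 True  False   True  False   True  |  False
 True  False   True  False  False  |  False
 True  False  False   True   True  |  False
 True  False  False   True  False  |  False
 True  False  False  False   True  |  False
 True  False  False  False  False  |  False
False   True   True   True   True  |  False
False   True   True   True  False  |  False
False   True   True  False   True  |  False
False   True   True  False  False  |  False
False   True  False   True   True  |  False
False   True  False   True  False  |  False
False   True  False  False   True  |  False
False   True  False  False  False  |  False
False  False   True   True   True  |  False
False  False   True   True  False  |  False
False  False   True  False   True  |  False
False  False   True  False  False  |  False
False  False  False   True   True  |  False
False  False  False   True  False  |  False
False  False  False  False   True  |  False
False  False  False  False  False  |  False
Every row is False, so the formula is a contradiction.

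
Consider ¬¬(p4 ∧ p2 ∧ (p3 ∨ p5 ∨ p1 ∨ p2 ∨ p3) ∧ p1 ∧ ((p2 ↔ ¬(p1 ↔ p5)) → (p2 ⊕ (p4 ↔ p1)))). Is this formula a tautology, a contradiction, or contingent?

contingent

p1  p2  p3  p4  p5  |  φ
T   T   T   T   T   |  T
T   T   T   T   F   |  F
T   T   T   F   T   |  F
T   T   T   F   F   |  F
T   T   F   T   T   |  T
T   T   F   T   F   |  F
T   T   F   F   T   |  F
T   T   F   F   F   |  F
T   F   T   T   T   |  F
T   F   T   T   F   |  F
T   F   T   F   T   |  F
T   F   T   F   F   |  F
T   F   F   T   T   |  F
T   F   F   T   F   |  F
T   F   F   F   T   |  F
T   F   F   F   F   |  F
F   T   T   T   T   |  F
F   T   T   T   F   |  F
F   T   T   F   T   |  F
F   T   T   F   F   |  F
F   T   F   T   T   |  F
F   T   F   T   F   |  F
F   T   F   F   T   |  F
F   T   F   F   F   |  F
F   F   T   T   T   |  F
F   F   T   T   F   |  F
F   F   T   F   T   |  F
F   F   T   F   F   |  F
F   F   F   T   T   |  F
F   F   F   T   F   |  F
F   F   F   F   T   |  F
F   F   F   F   F   |  F
2 of 32 rows are T, so the formula is contingent.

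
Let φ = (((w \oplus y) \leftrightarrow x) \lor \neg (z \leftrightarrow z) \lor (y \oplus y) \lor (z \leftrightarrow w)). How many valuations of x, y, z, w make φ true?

12

  x   |   y   |   z   |   w   || (w \oplus y) | (z \leftrightarrow z) | \neg (z \leftrightarrow z) | (y \oplus y) | (z \leftrightarrow w) |   φ  
False | False | False | False ||    False     |          True         |           False            |    False     |          True         |  True
False | False | False |  True ||     True     |          True         |           False            |    False     |         False         | False
False | False |  True | False ||    False     |          True         |           False            |    False     |         False         |  True
False | False |  True |  True ||     True     |          True         |           False            |    False     |          True         |  True
False |  True | False | False ||     True     |          True         |           False            |    False     |          True         |  True
False |  True | False |  True ||    False     |          True         |           False            |    False     |         False         |  True
False |  True |  True | False ||     True     |          True         |           False            |    False     |         False         | False
False |  True |  True |  True ||    False     |          True         |           False            |    False     |          True         |  True
 True | False | False | False ||    False     |          True         |           False            |    False     |          True         |  True
 True | False | False |  True ||     True     |          True         |           False            |    False     |         False         |  True
 True | False |  True | False ||    False     |          True         |           False            |    False     |         False         | False
 True | False |  True |  True ||     True     |          True         |           False            |    False     |          True         |  True
 True |  True | False | False ||     True     |          True         |           False            |    False     |          True         |  True
 True |  True | False |  True ||    False     |          True         |           False            |    False     |         False         | False
 True |  True |  True | False ||     True     |          True         |           False            |    False     |         False         |  True
 True |  True |  True |  True ||    False     |          True         |           False            |    False     |          True         |  True
The formula is true on 12 of the 16 rows.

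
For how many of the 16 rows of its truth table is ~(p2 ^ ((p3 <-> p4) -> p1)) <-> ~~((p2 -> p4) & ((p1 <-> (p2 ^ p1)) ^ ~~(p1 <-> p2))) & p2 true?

10

p1  p2  p3  p4  |  (p3 <-> p4)  ((p3 <-> p4) -> p1)  (p2 ^ ((p3 <-> p4) -> p1))  ~(p2 ^ ((p3 <-> p4) -> p1))  (p2 -> p4)  (p2 ^ p1)  (p1 <-> (p2 ^ p1))  (p1 <-> p2)  ~(p1 <-> p2)  ~~(p1 <-> p2)  φ
F   F   F   F   |       T                F                       F                            T                   T           F              T                T            F              T        F
F   F   F   T   |       F                T                       T                            F                   T           F              T                T            F              T        T
F   F   T   F   |       F                T                       T                            F                   T           F              T                T            F              T        T
F   F   T   T   |       T                F                       F                            T                   T           F              T                T            F              T        F
F   T   F   F   |       T                F                       T                            F                   F           T              F                F            T              F        T
F   T   F   T   |       F                T                       F                            T                   T           T              F                F            T              F        F
F   T   T   F   |       F                T                       F                            T                   F           T              F                F            T              F        F
F   T   T   T   |       T                F                       T                            F                   T           T              F                F            T              F        T
T   F   F   F   |       T                T                       T                            F                   T           T              T                F            T              F        T
T   F   F   T   |       F                T                       T                            F                   T           T              T                F            T              F        T
T   F   T   F   |       F                T                       T                            F                   T           T              T                F            T              F        T
T   F   T   T   |       T                T                       T                            F                   T           T              T                F            T              F        T
T   T   F   F   |       T                T                       F                            T                   F           F              F                T            F              T        F
T   T   F   T   |       F                T                       F                            T                   T           F              F                T            F              T        T
T   T   T   F   |       F                T                       F                            T                   F           F              F                T            F              T        F
T   T   T   T   |       T                T                       F                            T                   T           F              F                T            F              T        T
The formula is true on 10 of the 16 rows.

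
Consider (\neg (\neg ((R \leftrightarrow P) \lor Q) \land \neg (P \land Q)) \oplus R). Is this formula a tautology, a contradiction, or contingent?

contingent

  P   |   Q   |   R   ||   φ  
 True |  True |  True || False
 True |  True | False ||  True
 True | False |  True || False
 True | False | False || False
False |  True |  True || False
False |  True | False ||  True
False | False |  True ||  True
False | False | False ||  True
4 of 8 rows are True, so the formula is contingent.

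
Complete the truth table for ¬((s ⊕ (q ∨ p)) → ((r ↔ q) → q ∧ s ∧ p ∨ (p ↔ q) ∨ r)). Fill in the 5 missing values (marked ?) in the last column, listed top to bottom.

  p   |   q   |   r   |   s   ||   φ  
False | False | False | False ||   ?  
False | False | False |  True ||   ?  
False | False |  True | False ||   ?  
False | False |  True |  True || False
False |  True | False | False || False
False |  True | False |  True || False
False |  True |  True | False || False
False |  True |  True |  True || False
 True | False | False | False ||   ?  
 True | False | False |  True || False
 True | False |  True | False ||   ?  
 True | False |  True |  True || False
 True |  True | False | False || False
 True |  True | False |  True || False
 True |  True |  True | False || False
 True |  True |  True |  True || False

False, False, False, True, False

Row p=False, q=False, r=False, s=False: (s ⊕ (q ∨ p)) = False, ((r ↔ q) → q ∧ s ∧ p ∨ (p ↔ q) ∨ r) = True, ((s ⊕ (q ∨ p)) → ((r ↔ q) → q ∧ s ∧ p ∨ (p ↔ q) ∨ r)) = True, so the formula = False.
Row p=False, q=False, r=False, s=True: (s ⊕ (q ∨ p)) = True, ((r ↔ q) → q ∧ s ∧ p ∨ (p ↔ q) ∨ r) = True, ((s ⊕ (q ∨ p)) → ((r ↔ q) → q ∧ s ∧ p ∨ (p ↔ q) ∨ r)) = True, so the formula = False.
Row p=False, q=False, r=True, s=False: (s ⊕ (q ∨ p)) = False, ((r ↔ q) → q ∧ s ∧ p ∨ (p ↔ q) ∨ r) = True, ((s ⊕ (q ∨ p)) → ((r ↔ q) → q ∧ s ∧ p ∨ (p ↔ q) ∨ r)) = True, so the formula = False.
Row p=True, q=False, r=False, s=False: (s ⊕ (q ∨ p)) = True, ((r ↔ q) → q ∧ s ∧ p ∨ (p ↔ q) ∨ r) = False, ((s ⊕ (q ∨ p)) → ((r ↔ q) → q ∧ s ∧ p ∨ (p ↔ q) ∨ r)) = False, so the formula = True.
Row p=True, q=False, r=True, s=False: (s ⊕ (q ∨ p)) = True, ((r ↔ q) → q ∧ s ∧ p ∨ (p ↔ q) ∨ r) = True, ((s ⊕ (q ∨ p)) → ((r ↔ q) → q ∧ s ∧ p ∨ (p ↔ q) ∨ r)) = True, so the formula = False.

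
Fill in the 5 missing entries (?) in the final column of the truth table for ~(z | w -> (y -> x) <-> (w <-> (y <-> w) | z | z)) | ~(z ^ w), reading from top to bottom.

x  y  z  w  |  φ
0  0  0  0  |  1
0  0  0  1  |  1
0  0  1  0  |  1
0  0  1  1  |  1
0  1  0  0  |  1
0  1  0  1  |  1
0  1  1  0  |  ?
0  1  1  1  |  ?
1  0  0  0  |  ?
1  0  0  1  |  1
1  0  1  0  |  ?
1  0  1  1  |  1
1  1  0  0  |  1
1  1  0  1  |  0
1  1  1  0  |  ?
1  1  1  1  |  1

Row x=0, y=1, z=1, w=0: ~(z | w -> (y -> x) <-> (w <-> (y <-> w) | z | z)) = 0, ~(z ^ w) = 0, so the formula = 0.
Row x=0, y=1, z=1, w=1: ~(z | w -> (y -> x) <-> (w <-> (y <-> w) | z | z)) = 1, ~(z ^ w) = 1, so the formula = 1.
Row x=1, y=0, z=0, w=0: ~(z | w -> (y -> x) <-> (w <-> (y <-> w) | z | z)) = 1, ~(z ^ w) = 1, so the formula = 1.
Row x=1, y=0, z=1, w=0: ~(z | w -> (y -> x) <-> (w <-> (y <-> w) | z | z)) = 1, ~(z ^ w) = 0, so the formula = 1.
Row x=1, y=1, z=1, w=0: ~(z | w -> (y -> x) <-> (w <-> (y <-> w) | z | z)) = 1, ~(z ^ w) = 0, so the formula = 1.

0, 1, 1, 1, 1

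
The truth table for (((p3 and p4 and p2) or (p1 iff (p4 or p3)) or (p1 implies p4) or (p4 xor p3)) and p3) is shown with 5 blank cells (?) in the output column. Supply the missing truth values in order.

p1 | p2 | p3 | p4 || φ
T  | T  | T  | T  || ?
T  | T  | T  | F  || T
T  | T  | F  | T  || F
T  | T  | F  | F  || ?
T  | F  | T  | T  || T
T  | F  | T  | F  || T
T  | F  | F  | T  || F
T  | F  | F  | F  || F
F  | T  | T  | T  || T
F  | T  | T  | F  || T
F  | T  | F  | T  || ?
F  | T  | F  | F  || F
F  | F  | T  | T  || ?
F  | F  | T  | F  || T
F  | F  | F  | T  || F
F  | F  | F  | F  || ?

Row p1=T, p2=T, p3=T, p4=T: ((p3 and p4 and p2) or (p1 iff (p4 or p3)) or (p1 implies p4) or (p4 xor p3)) = T, so the formula = T.
Row p1=T, p2=T, p3=F, p4=F: ((p3 and p4 and p2) or (p1 iff (p4 or p3)) or (p1 implies p4) or (p4 xor p3)) = F, so the formula = F.
Row p1=F, p2=T, p3=F, p4=T: ((p3 and p4 and p2) or (p1 iff (p4 or p3)) or (p1 implies p4) or (p4 xor p3)) = T, so the formula = F.
Row p1=F, p2=F, p3=T, p4=T: ((p3 and p4 and p2) or (p1 iff (p4 or p3)) or (p1 implies p4) or (p4 xor p3)) = T, so the formula = T.
Row p1=F, p2=F, p3=F, p4=F: ((p3 and p4 and p2) or (p1 iff (p4 or p3)) or (p1 implies p4) or (p4 xor p3)) = T, so the formula = F.

T, F, F, T, F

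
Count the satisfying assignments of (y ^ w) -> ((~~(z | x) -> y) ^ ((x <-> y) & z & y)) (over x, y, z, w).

12

x  y  z  w     (y ^ w)  (z | x)  ~(z | x)  ~~(z | x)  (~~(z | x) -> y)  (x <-> y)  ((x <-> y) & z & y)  φ
0  0  0  0        0        0        1          0             1              1               0           1
0  0  0  1        1        0        1          0             1              1               0           1
0  0  1  0        0        1        0          1             0              1               0           1
0  0  1  1        1        1        0          1             0              1               0           0
0  1  0  0        1        0        1          0             1              0               0           1
0  1  0  1        0        0        1          0             1              0               0           1
0  1  1  0        1        1        0          1             1              0               0           1
0  1  1  1        0        1        0          1             1              0               0           1
1  0  0  0        0        1        0          1             0              0               0           1
1  0  0  1        1        1        0          1             0              0               0           0
1  0  1  0        0        1        0          1             0              0               0           1
1  0  1  1        1        1        0          1             0              0               0           0
1  1  0  0        1        1        0          1             1              1               0           1
1  1  0  1        0        1        0          1             1              1               0           1
1  1  1  0        1        1        0          1             1              1               1           0
1  1  1  1        0        1        0          1             1              1               1           1
The formula is true on 12 of the 16 rows.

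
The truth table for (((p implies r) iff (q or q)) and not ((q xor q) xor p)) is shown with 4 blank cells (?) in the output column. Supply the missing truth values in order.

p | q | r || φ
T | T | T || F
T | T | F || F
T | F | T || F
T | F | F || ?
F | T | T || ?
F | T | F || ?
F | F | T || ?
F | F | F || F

F, T, T, F

Row p=T, q=F, r=F: ((p implies r) iff (q or q)) = T, not ((q xor q) xor p) = F, so the formula = F.
Row p=F, q=T, r=T: ((p implies r) iff (q or q)) = T, not ((q xor q) xor p) = T, so the formula = T.
Row p=F, q=T, r=F: ((p implies r) iff (q or q)) = T, not ((q xor q) xor p) = T, so the formula = T.
Row p=F, q=F, r=T: ((p implies r) iff (q or q)) = F, not ((q xor q) xor p) = T, so the formula = F.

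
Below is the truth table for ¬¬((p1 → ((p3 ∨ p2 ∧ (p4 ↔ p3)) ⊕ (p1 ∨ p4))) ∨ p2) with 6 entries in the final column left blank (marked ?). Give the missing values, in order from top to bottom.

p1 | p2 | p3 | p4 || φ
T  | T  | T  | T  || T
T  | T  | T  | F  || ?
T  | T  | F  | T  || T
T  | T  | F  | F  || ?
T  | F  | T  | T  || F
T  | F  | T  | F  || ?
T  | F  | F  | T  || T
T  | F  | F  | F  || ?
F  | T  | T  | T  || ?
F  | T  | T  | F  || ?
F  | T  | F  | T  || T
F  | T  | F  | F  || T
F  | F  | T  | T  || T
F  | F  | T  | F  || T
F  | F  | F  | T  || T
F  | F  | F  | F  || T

T, T, F, T, T, T

Row p1=T, p2=T, p3=T, p4=F: ((p1 → ((p3 ∨ p2 ∧ (p4 ↔ p3)) ⊕ (p1 ∨ p4))) ∨ p2) = T, ¬((p1 → ((p3 ∨ p2 ∧ (p4 ↔ p3)) ⊕ (p1 ∨ p4))) ∨ p2) = F, so the formula = T.
Row p1=T, p2=T, p3=F, p4=F: ((p1 → ((p3 ∨ p2 ∧ (p4 ↔ p3)) ⊕ (p1 ∨ p4))) ∨ p2) = T, ¬((p1 → ((p3 ∨ p2 ∧ (p4 ↔ p3)) ⊕ (p1 ∨ p4))) ∨ p2) = F, so the formula = T.
Row p1=T, p2=F, p3=T, p4=F: ((p1 → ((p3 ∨ p2 ∧ (p4 ↔ p3)) ⊕ (p1 ∨ p4))) ∨ p2) = F, ¬((p1 → ((p3 ∨ p2 ∧ (p4 ↔ p3)) ⊕ (p1 ∨ p4))) ∨ p2) = T, so the formula = F.
Row p1=T, p2=F, p3=F, p4=F: ((p1 → ((p3 ∨ p2 ∧ (p4 ↔ p3)) ⊕ (p1 ∨ p4))) ∨ p2) = T, ¬((p1 → ((p3 ∨ p2 ∧ (p4 ↔ p3)) ⊕ (p1 ∨ p4))) ∨ p2) = F, so the formula = T.
Row p1=F, p2=T, p3=T, p4=T: ((p1 → ((p3 ∨ p2 ∧ (p4 ↔ p3)) ⊕ (p1 ∨ p4))) ∨ p2) = T, ¬((p1 → ((p3 ∨ p2 ∧ (p4 ↔ p3)) ⊕ (p1 ∨ p4))) ∨ p2) = F, so the formula = T.
Row p1=F, p2=T, p3=T, p4=F: ((p1 → ((p3 ∨ p2 ∧ (p4 ↔ p3)) ⊕ (p1 ∨ p4))) ∨ p2) = T, ¬((p1 → ((p3 ∨ p2 ∧ (p4 ↔ p3)) ⊕ (p1 ∨ p4))) ∨ p2) = F, so the formula = T.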